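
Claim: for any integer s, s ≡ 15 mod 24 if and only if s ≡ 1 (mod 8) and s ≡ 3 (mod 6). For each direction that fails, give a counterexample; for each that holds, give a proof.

Neither implication holds.

(→) This fails: s = 15 gives 15 ≡ 15 (mod 24) but 15 ≡ 7 (mod 8), so the conjunction on the right does not hold.

(←) This fails: s = 9 satisfies both congruences on the right (9 ≡ 1 mod 8 and 9 ≡ 3 mod 6) yet 9 ≡ 9 (mod 24), not 15.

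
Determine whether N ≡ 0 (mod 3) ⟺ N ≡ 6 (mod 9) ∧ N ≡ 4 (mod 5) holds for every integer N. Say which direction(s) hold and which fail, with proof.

Forward direction. This fails: N = 0 gives 0 ≡ 0 (mod 3) but 0 ≡ 0 (mod 9), so the conjunction on the right does not hold.

Converse. If N ≡ 6 (mod 9) and N ≡ 4 (mod 5), then by the Chinese remainder theorem N ≡ 24 (mod 45). Since 24 ≡ 0 (mod 3) and 3 ∣ 45, we get N ≡ 0 (mod 3).

Only the converse holds.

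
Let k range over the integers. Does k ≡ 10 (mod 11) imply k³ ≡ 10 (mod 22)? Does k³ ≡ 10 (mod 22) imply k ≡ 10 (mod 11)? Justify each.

Only the converse holds.

Forward direction. This fails: take k = 21. Then 21 ≡ 10 (mod 11), but 21³ = 9261 ≡ 21 (mod 22), not 10.

Converse. The residues r modulo 22 with r³ ≡ 10 (mod 22) are exactly {10}, and each is ≡ 10 (mod 11).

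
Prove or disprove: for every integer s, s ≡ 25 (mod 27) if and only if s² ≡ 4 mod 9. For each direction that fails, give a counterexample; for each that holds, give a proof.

Forward direction. Suppose s ≡ 25 (mod 27). Then s² ≡ 25² = 625 (mod 27), and since 9 ∣ 27, also s² ≡ 4 (mod 9).

Converse. This fails: take s = 2. Then 2² = 4 ≡ 4 (mod 9), yet 2 ≡ 2 (mod 27), not 25.

Not equivalent: only (⇒) holds.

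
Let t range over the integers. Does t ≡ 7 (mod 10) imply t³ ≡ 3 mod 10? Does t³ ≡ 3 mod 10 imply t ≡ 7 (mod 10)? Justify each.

Both directions hold; the statement is true.

(⇒) Suppose t ≡ 7 (mod 10). Write t = 10j + 7. Then (10j + 7)³ = 1000j³ + 2100j² + 1470j + 343 = 10(100j³ + 210j² + 147j + 34) + 3, so t³ ≡ 3 (mod 10).

(⇐) For the converse, argue contrapositively. If t ≢ 7 (mod 10), then t is congruent to one of 0, 1, 2, 3, 4, 5, 6, 8, 9 modulo 10, and these give t³ ≡ 0, 1, 8, 7, 4, 5, 6, 2, 9 respectively — never 3.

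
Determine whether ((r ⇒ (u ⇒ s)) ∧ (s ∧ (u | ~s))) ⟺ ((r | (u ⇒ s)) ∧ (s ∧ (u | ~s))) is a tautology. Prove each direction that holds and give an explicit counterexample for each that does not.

(→) Assume the antecedent. If u is true, the antecedent forces (u = T, r = F, s = T) or (u = T, r = T, s = T), and (r | (u ⇒ s)) ∧ (s ∧ (u | ~s)) holds there. If u is false, the antecedent cannot hold. Either way (r | (u ⇒ s)) ∧ (s ∧ (u | ~s)) holds.

(←) Assume the antecedent. If u is true, the antecedent forces (u = T, r = F, s = T) or (u = T, r = T, s = T), and (r ⇒ (u ⇒ s)) ∧ (s ∧ (u | ~s)) holds there. If u is false, the antecedent cannot hold. Either way (r ⇒ (u ⇒ s)) ∧ (s ∧ (u | ~s)) holds.

The biconditional holds.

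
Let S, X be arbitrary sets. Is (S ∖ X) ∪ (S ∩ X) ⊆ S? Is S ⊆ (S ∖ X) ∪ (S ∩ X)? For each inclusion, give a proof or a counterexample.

Forward inclusion. Let x ∈ (S ∖ X) ∪ (S ∩ X). Then either x ∈ S and x ∉ X; or x ∈ S ∩ X. In each case x ∈ S, so (S ∖ X) ∪ (S ∩ X) ⊆ S.

Reverse inclusion. Let x ∈ S. Then either x ∈ S and x ∉ X; or x ∈ S ∩ X. In each case x ∈ (S ∖ X) ∪ (S ∩ X), so S ⊆ (S ∖ X) ∪ (S ∩ X).

Both inclusions hold; the sets are equal.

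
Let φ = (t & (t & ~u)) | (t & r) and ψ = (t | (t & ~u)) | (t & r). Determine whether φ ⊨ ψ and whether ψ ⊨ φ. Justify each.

(⇒) holds; (⇐) fails.

(←) This fails. Under r = F, t = T, u = T, the left side is false but the right side is true.

(→) Assume the antecedent. If r is true, the antecedent forces (r = T, t = T, u = F) or (r = T, t = T, u = T), and (t | (t & ~u)) | (t & r) holds there. If r is false, the antecedent forces (r = F, t = T, u = F), and (t | (t & ~u)) | (t & r) holds there. Either way (t | (t & ~u)) | (t & r) holds.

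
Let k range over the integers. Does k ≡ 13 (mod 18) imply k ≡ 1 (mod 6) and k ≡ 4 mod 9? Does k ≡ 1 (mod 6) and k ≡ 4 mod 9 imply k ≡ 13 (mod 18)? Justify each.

(⇐) If k ≡ 1 (mod 6) and k ≡ 4 (mod 9), then by the Chinese remainder theorem k ≡ 13 (mod 18). This is exactly k ≡ 13 (mod 18).

(⇒) Suppose k ≡ 13 (mod 18); write k = 18j + 13. Since 6 ∣ 18, reducing mod 6 gives k ≡ 13 ≡ 1 (mod 6); since 9 ∣ 18, reducing mod 9 gives k ≡ 13 ≡ 4 (mod 9).

Equivalent; both directions hold.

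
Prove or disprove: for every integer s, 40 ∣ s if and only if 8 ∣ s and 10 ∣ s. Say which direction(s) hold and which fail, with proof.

The biconditional holds.

(⟸) Suppose 8 ∣ s and 10 ∣ s. Any common multiple of 8 and 10 is a multiple of their lcm; here lcm(8, 10) = 8·10/gcd(8, 10) = 80/2 = 40, so 40 ∣ s.

(⟹) If 40 ∣ s, write s = 40q. Since 40 = 5·8, s = 8·(5q), so 8 ∣ s; and since 40 = 4·10, s = 10·(4q), so 10 ∣ s.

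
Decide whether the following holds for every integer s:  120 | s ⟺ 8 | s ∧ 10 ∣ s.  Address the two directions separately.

Not equivalent: only (⇒) holds.

Forward direction. If 120 ∣ s, write s = 120q. Since 120 = 15·8, s = 8·(15q), so 8 ∣ s; and since 120 = 12·10, s = 10·(12q), so 10 ∣ s.

Converse. This fails: take s = 40. Both 8 ∣ 40 and 10 ∣ 40, yet 40 is not a multiple of 120 (since 40 = 0·120 + 40), so 120 ∤ 40.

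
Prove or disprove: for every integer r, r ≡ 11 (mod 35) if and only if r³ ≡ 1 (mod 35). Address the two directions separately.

(⇒) Suppose r ≡ 11 (mod 35). Write r = 35j + 11. Then (35j + 11)³ = 42875j³ + 40425j² + 12705j + 1331 = 35(1225j³ + 1155j² + 363j + 38) + 1, so r³ ≡ 1 (mod 35).

(⇐) This fails: take r = 1. Then 1³ = 1 ≡ 1 (mod 35), yet 1 ≡ 1 (mod 35), not 11.

The forward direction holds; the converse fails.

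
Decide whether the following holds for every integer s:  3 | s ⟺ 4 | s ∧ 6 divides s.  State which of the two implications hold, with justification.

[⇒] This fails: take s = 3. Certainly 3 ∣ 3, but 4 ∤ 3.

[⇐] Suppose 4 ∣ s and 6 ∣ s. Any common multiple of 4 and 6 is a multiple of their lcm; here lcm(4, 6) = 4·6/gcd(4, 6) = 24/2 = 12, so 12 ∣ s. Since 3 ∣ 12, it follows that 3 ∣ s.

(⇒) fails; (⇐) holds.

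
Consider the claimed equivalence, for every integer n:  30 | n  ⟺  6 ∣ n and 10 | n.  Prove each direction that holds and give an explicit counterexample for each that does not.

Equivalent; both directions hold.

Forward direction. If 30 ∣ n, write n = 30q. Since 30 = 5·6, n = 6·(5q), so 6 ∣ n; and since 30 = 3·10, n = 10·(3q), so 10 ∣ n.

Converse. Suppose 6 ∣ n and 10 ∣ n. Any common multiple of 6 and 10 is a multiple of their lcm; here lcm(6, 10) = 6·10/gcd(6, 10) = 60/2 = 30, so 30 ∣ n.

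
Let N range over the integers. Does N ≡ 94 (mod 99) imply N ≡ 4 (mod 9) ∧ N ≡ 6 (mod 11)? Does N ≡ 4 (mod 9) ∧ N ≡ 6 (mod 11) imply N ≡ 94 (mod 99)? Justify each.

[⇒] Suppose N ≡ 94 (mod 99); write N = 99j + 94. Since 9 ∣ 99, reducing mod 9 gives N ≡ 94 ≡ 4 (mod 9); since 11 ∣ 99, reducing mod 11 gives N ≡ 94 ≡ 6 (mod 11).

[⇐] Conversely, if N ≡ 4 (mod 9) and N ≡ 6 (mod 11), then by the Chinese remainder theorem N ≡ 94 (mod 99). This is exactly N ≡ 94 (mod 99).

Both directions hold.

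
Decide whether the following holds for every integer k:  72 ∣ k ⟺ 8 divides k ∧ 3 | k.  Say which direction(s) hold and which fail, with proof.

(⇒) If 72 ∣ k, write k = 72q. Since 72 = 9·8, k = 8·(9q), so 8 ∣ k; and since 72 = 24·3, k = 3·(24q), so 3 ∣ k.

(⇐) This fails: take k = 24. Both 8 ∣ 24 and 3 ∣ 24, yet 24 is not a multiple of 72 (since 24 = 0·72 + 24), so 72 ∤ 24.

Only the forward implication holds.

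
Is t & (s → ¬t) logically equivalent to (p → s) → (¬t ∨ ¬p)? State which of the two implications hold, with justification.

Only the forward direction holds.

(⟹) Assume the antecedent. If s is true, the antecedent cannot hold. If s is false, (p → s) → (¬t ∨ ¬p) reduces to true regardless of the other variables. Either way (p → s) → (¬t ∨ ¬p) holds.

(⟸) This fails. Under s = F, p = F, t = F, the left side is false but the right side is true.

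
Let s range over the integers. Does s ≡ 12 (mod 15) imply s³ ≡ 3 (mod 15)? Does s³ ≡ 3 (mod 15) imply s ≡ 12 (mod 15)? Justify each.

Both implications hold.

(→) Suppose s ≡ 12 (mod 15). Write s = 15j + 12. Then (15j + 12)³ = 3375j³ + 8100j² + 6480j + 1728 = 15(225j³ + 540j² + 432j + 115) + 3, so s³ ≡ 3 (mod 15).

(←) Conversely, suppose s³ ≡ 3 (mod 15). The only residue r in {0, …, 14} with r³ ≡ 3 (mod 15) is r = 12, so s ≡ 12 (mod 15).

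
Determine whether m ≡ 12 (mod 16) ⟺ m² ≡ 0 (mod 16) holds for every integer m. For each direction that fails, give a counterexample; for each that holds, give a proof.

(⇒) holds; (⇐) fails.

Forward direction. Suppose m ≡ 12 (mod 16). Write m = 16j + 12. Then (16j + 12)² = 256j² + 384j + 144 = 16(16j² + 24j + 9) + 0, so m² ≡ 0 (mod 16).

Converse. This fails: take m = 0. Then 0² = 0 ≡ 0 (mod 16), yet 0 ≡ 0 (mod 16), not 12.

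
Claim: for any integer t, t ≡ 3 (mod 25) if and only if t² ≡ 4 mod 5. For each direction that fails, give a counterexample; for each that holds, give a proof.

(⇒) holds; (⇐) fails.

[⇐] This fails: take t = 2. Then 2² = 4 ≡ 4 (mod 5), yet 2 ≡ 2 (mod 25), not 3.

[⇒] Suppose t ≡ 3 (mod 25). Then t² ≡ 3² = 9 (mod 25), and since 5 ∣ 25, also t² ≡ 4 (mod 5).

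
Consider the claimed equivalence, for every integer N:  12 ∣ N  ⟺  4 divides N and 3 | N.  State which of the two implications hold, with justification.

The biconditional holds.

(⇒) If 12 ∣ N, write N = 12q. Since 12 = 3·4, N = 4·(3q), so 4 ∣ N; and since 12 = 4·3, N = 3·(4q), so 3 ∣ N.

(⇐) Suppose 4 ∣ N and 3 ∣ N. Any common multiple of 4 and 3 is a multiple of their lcm; here gcd(4, 3) = 1, so lcm(4, 3) = 4·3 = 12, so 12 ∣ N.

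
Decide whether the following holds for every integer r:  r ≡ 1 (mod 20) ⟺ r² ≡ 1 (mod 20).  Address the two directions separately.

(⇒) holds; (⇐) fails.

(⟹) Suppose r ≡ 1 (mod 20). Write r = 20j + 1. Then (20j + 1)² = 400j² + 40j + 1 = 20(20j² + 2j) + 1, so r² ≡ 1 (mod 20).

(⟸) This fails: take r = 9. Then 9² = 81 ≡ 1 (mod 20), yet 9 ≡ 9 (mod 20), not 1.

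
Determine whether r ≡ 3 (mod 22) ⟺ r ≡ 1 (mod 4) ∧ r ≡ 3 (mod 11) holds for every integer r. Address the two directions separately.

Only the reverse direction holds.

[⇐] If r ≡ 1 (mod 4) and r ≡ 3 (mod 11), then by the Chinese remainder theorem r ≡ 25 (mod 44). Since 25 ≡ 3 (mod 22) and 22 ∣ 44, we get r ≡ 3 (mod 22).

[⇒] This fails: r = 3 gives 3 ≡ 3 (mod 22) but 3 ≡ 3 (mod 4), so the conjunction on the right does not hold.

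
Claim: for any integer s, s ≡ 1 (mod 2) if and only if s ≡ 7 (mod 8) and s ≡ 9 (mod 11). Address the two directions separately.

(⇒) fails; (⇐) holds.

[⇒] This fails: s = 1 gives 1 ≡ 1 (mod 2) but 1 ≡ 1 (mod 8), so the conjunction on the right does not hold.

[⇐] Conversely, if s ≡ 7 (mod 8) and s ≡ 9 (mod 11), then by the Chinese remainder theorem s ≡ 31 (mod 88). Since 31 ≡ 1 (mod 2) and 2 ∣ 88, we get s ≡ 1 (mod 2).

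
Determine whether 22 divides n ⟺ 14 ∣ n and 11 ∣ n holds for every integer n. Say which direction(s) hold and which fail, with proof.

(⇒) fails; (⇐) holds.

(⟸) Suppose 14 ∣ n and 11 ∣ n. Any common multiple of 14 and 11 is a multiple of their lcm; here gcd(14, 11) = 1, so lcm(14, 11) = 14·11 = 154, so 154 ∣ n. Since 22 ∣ 154, it follows that 22 ∣ n.

(⟹) This fails: take n = 22. Certainly 22 ∣ 22, but 14 ∤ 22.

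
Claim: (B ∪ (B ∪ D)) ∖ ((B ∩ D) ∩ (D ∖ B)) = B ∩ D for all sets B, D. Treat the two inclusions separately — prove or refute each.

(⊇) Let x ∈ B ∩ D. Then x ∈ B ∩ D, from which x ∈ (B ∪ (B ∪ D)) ∖ ((B ∩ D) ∩ (D ∖ B)).

(⊆) This inclusion fails. Take B = {1}, D = ∅; then 1 ∈ (B ∪ (B ∪ D)) ∖ ((B ∩ D) ∩ (D ∖ B)) but 1 ∉ B ∩ D.

(⊆) fails; (⊇) holds.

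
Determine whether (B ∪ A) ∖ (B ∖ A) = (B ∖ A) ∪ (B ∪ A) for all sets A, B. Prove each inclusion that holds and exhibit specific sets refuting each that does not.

(⟹) Let x ∈ (B ∪ A) ∖ (B ∖ A). Then either x ∈ A and x ∉ B; or x ∈ A ∩ B. In each case x ∈ (B ∖ A) ∪ (B ∪ A), so (B ∪ A) ∖ (B ∖ A) ⊆ (B ∖ A) ∪ (B ∪ A).

(⟸) This inclusion fails. Take A = ∅, B = {1}; then 1 ∈ (B ∖ A) ∪ (B ∪ A) but 1 ∉ (B ∪ A) ∖ (B ∖ A).

(⊆) holds; (⊇) fails.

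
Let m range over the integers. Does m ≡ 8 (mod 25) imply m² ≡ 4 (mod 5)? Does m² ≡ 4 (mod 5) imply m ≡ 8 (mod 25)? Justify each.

Not equivalent: only (⇒) holds.

[⇐] This fails: take m = 2. Then 2² = 4 ≡ 4 (mod 5), yet 2 ≡ 2 (mod 25), not 8.

[⇒] Suppose m ≡ 8 (mod 25). Then m² ≡ 8² = 64 (mod 25), and since 5 ∣ 25, also m² ≡ 4 (mod 5).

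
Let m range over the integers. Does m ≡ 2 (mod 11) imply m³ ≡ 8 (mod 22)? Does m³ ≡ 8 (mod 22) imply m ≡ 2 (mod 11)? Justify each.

(⇒) This fails: take m = 13. Then 13 ≡ 2 (mod 11), but 13³ = 2197 ≡ 19 (mod 22), not 8.

(⇐) Conversely, the residues r modulo 22 with r³ ≡ 8 (mod 22) are exactly {2}, and each is ≡ 2 (mod 11).

Not equivalent: only (⇐) holds.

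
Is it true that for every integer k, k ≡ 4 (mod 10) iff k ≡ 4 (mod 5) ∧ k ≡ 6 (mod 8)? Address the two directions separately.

(⇒) fails; (⇐) holds.

(→) This fails: k = 24 gives 24 ≡ 4 (mod 10) but 24 ≡ 0 (mod 8), so the conjunction on the right does not hold.

(←) Conversely, if k ≡ 4 (mod 5) and k ≡ 6 (mod 8), then by the Chinese remainder theorem k ≡ 14 (mod 40). Since 14 ≡ 4 (mod 10) and 10 ∣ 40, we get k ≡ 4 (mod 10).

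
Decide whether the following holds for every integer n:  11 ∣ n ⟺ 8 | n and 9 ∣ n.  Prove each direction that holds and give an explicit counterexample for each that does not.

Neither direction holds.

(→) This fails: take n = 11. Certainly 11 ∣ 11, but 8 ∤ 11.

(←) This fails: take n = 72. Both 8 ∣ 72 and 9 ∣ 72, yet 72 is not a multiple of 11 (since 72 = 6·11 + 6), so 11 ∤ 72.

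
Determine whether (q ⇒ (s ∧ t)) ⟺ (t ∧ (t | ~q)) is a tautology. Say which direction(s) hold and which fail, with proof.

(⇒) This fails. Under t = F, q = F, s = F, the left side is true but the right side is false.

(⇐) This fails. Under t = T, q = T, s = F, the left side is false but the right side is true.

(⇒) fails and (⇐) fails.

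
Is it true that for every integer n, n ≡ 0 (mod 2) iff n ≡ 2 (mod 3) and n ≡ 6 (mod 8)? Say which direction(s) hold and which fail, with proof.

(⇒) fails; (⇐) holds.

[⇒] This fails: n = 0 gives 0 ≡ 0 (mod 2) but 0 ≡ 0 (mod 3), so the conjunction on the right does not hold.

[⇐] Conversely, if n ≡ 2 (mod 3) and n ≡ 6 (mod 8), then by the Chinese remainder theorem n ≡ 14 (mod 24). Since 14 ≡ 0 (mod 2) and 2 ∣ 24, we get n ≡ 0 (mod 2).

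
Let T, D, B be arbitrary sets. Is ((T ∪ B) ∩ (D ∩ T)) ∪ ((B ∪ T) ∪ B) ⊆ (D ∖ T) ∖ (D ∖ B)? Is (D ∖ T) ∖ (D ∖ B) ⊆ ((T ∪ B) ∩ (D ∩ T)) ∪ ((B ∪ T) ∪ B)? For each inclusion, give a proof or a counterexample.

(⟹) This inclusion fails. Take T = {1}, D = ∅, B = ∅; then 1 ∈ ((T ∪ B) ∩ (D ∩ T)) ∪ ((B ∪ T) ∪ B) but 1 ∉ (D ∖ T) ∖ (D ∖ B).

(⟸) Let x ∈ (D ∖ T) ∖ (D ∖ B). Then x ∈ D ∩ B and x ∉ T, from which x ∈ ((T ∪ B) ∩ (D ∩ T)) ∪ ((B ∪ T) ∪ B).

Only the reverse inclusion holds.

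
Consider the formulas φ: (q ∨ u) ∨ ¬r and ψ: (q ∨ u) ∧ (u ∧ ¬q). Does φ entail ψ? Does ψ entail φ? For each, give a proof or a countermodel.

The forward direction fails; the converse holds.

Forward direction. This fails. Under r = F, q = F, u = F, the left side is true but the right side is false.

Converse. Assume the antecedent. If r is true, the antecedent forces (r = T, q = F, u = T), and (q ∨ u) ∨ ¬r holds there. If r is false, (q ∨ u) ∨ ¬r reduces to true regardless of the other variables. Either way (q ∨ u) ∨ ¬r holds.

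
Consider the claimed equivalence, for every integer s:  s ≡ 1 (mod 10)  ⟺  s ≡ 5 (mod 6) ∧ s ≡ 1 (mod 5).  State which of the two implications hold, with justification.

Forward direction. This fails: s = 1 gives 1 ≡ 1 (mod 10) but 1 ≡ 1 (mod 6), so the conjunction on the right does not hold.

Converse. If s ≡ 5 (mod 6) and s ≡ 1 (mod 5), then by the Chinese remainder theorem s ≡ 11 (mod 30). Since 11 ≡ 1 (mod 10) and 10 ∣ 30, we get s ≡ 1 (mod 10).

(⇒) fails; (⇐) holds.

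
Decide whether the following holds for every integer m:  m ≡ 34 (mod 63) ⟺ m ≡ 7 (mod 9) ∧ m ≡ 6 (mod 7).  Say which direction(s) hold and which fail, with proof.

The biconditional holds.

(⇒) Suppose m ≡ 34 (mod 63); write m = 63j + 34. Since 9 ∣ 63, reducing mod 9 gives m ≡ 34 ≡ 7 (mod 9); since 7 ∣ 63, reducing mod 7 gives m ≡ 34 ≡ 6 (mod 7).

(⇐) Conversely, if m ≡ 7 (mod 9) and m ≡ 6 (mod 7), then by the Chinese remainder theorem m ≡ 34 (mod 63). This is exactly m ≡ 34 (mod 63).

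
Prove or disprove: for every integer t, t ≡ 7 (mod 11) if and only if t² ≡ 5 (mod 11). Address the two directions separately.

[⇒] Suppose t ≡ 7 (mod 11). Write t = 11j + 7. Then (11j + 7)² = 121j² + 154j + 49 = 11(11j² + 14j + 4) + 5, so t² ≡ 5 (mod 11).

[⇐] This fails: take t = 4. Then 4² = 16 ≡ 5 (mod 11), yet 4 ≡ 4 (mod 11), not 7.

Not equivalent: only (⇒) holds.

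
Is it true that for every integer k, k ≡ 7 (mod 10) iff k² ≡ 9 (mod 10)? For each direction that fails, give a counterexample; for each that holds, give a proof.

(→) Suppose k ≡ 7 (mod 10). Write k = 10j + 7. Then (10j + 7)² = 100j² + 140j + 49 = 10(10j² + 14j + 4) + 9, so k² ≡ 9 (mod 10).

(←) This fails: take k = 3. Then 3² = 9 ≡ 9 (mod 10), yet 3 ≡ 3 (mod 10), not 7.

Only the forward direction holds.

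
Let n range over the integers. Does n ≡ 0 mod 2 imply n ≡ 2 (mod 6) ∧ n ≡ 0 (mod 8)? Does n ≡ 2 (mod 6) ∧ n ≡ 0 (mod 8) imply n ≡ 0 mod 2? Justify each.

The forward direction fails; the converse holds.

(⟸) If n ≡ 2 (mod 6) and n ≡ 0 (mod 8), then by the Chinese remainder theorem n ≡ 8 (mod 24). Since 8 ≡ 0 (mod 2) and 2 ∣ 24, we get n ≡ 0 (mod 2).

(⟹) This fails: n = 0 gives 0 ≡ 0 (mod 2) but 0 ≡ 0 (mod 6), so the conjunction on the right does not hold.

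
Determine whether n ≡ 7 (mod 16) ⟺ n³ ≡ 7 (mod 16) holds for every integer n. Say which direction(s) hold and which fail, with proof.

(→) Suppose n ≡ 7 (mod 16). Write n = 16j + 7. Then (16j + 7)³ = 4096j³ + 5376j² + 2352j + 343 = 16(256j³ + 336j² + 147j + 21) + 7, so n³ ≡ 7 (mod 16).

(←) Conversely, suppose n³ ≡ 7 (mod 16). The only residue r in {0, …, 15} with r³ ≡ 7 (mod 16) is r = 7, so n ≡ 7 (mod 16).

Both directions hold.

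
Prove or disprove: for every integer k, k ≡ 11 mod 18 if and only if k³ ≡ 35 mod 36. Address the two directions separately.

Both directions fail.

(⇒) This fails: take k = 29. Then 29 ≡ 11 (mod 18), but 29³ = 24389 ≡ 17 (mod 36), not 35.

(⇐) This fails: take k = 23. Then 23³ = 12167 ≡ 35 (mod 36), yet 23 ≡ 5 (mod 18), not 11.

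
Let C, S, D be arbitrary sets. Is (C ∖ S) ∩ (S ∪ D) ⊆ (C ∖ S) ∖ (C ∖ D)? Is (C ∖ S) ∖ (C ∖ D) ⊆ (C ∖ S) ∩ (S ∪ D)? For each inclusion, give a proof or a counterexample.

Both inclusions hold; the sets are equal.

(⟹) Let x ∈ (C ∖ S) ∩ (S ∪ D). Then x ∈ C ∩ D and x ∉ S, from which x ∈ (C ∖ S) ∖ (C ∖ D).

(⟸) Let x ∈ (C ∖ S) ∖ (C ∖ D). Then x ∈ C ∩ D and x ∉ S, from which x ∈ (C ∖ S) ∩ (S ∪ D).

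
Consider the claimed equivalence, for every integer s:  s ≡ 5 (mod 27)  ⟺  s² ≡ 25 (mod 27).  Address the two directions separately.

Only the forward direction holds.

(→) Suppose s ≡ 5 (mod 27). Write s = 27j + 5. Then (27j + 5)² = 729j² + 270j + 25 = 27(27j² + 10j) + 25, so s² ≡ 25 (mod 27).

(←) This fails: take s = 22. Then 22² = 484 ≡ 25 (mod 27), yet 22 ≡ 22 (mod 27), not 5.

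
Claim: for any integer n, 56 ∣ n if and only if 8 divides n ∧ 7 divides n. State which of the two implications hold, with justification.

[⇐] Suppose 8 ∣ n and 7 ∣ n. Any common multiple of 8 and 7 is a multiple of their lcm; here gcd(8, 7) = 1, so lcm(8, 7) = 8·7 = 56, so 56 ∣ n.

[⇒] If 56 ∣ n, write n = 56q. Since 56 = 7·8, n = 8·(7q), so 8 ∣ n; and since 56 = 8·7, n = 7·(8q), so 7 ∣ n.

Equivalent; both directions hold.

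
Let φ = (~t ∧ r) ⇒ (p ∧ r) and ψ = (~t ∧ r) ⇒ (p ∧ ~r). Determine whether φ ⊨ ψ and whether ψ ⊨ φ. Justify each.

(⇒) fails; (⇐) holds.

(⇒) This fails. Under t = F, r = T, p = T, the left side is true but the right side is false.

(⇐) Assume the antecedent. If t is true, (~t ∧ r) ⇒ (p ∧ r) reduces to true regardless of the other variables. If t is false, the antecedent forces (t = F, r = F, p = F) or (t = F, r = F, p = T), and (~t ∧ r) ⇒ (p ∧ r) holds there. Either way (~t ∧ r) ⇒ (p ∧ r) holds.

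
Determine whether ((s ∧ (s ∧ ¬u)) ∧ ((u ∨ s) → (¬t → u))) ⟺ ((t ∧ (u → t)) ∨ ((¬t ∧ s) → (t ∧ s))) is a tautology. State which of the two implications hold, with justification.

(⇒) Assume the antecedent. If t is true, the consequent reduces to true regardless of the other variables. If t is false, the antecedent cannot hold. Either way the consequent holds.

(⇐) This fails. Under t = F, s = F, u = F, the left side is false but the right side is true.

(⇒) holds; (⇐) fails.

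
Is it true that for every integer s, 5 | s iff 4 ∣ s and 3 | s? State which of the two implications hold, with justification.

Both directions fail.

Forward direction. This fails: take s = 5. Certainly 5 ∣ 5, but 4 ∤ 5.

Converse. This fails: take s = 12. Both 4 ∣ 12 and 3 ∣ 12, yet 12 is not a multiple of 5 (since 12 = 2·5 + 2), so 5 ∤ 12.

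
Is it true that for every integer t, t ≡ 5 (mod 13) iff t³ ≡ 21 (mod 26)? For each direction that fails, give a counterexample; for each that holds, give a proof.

(⇒) This fails: take t = 18. Then 18 ≡ 5 (mod 13), but 18³ = 5832 ≡ 8 (mod 26), not 21.

(⇐) This fails: take t = 15. Then 15³ = 3375 ≡ 21 (mod 26), yet 15 ≡ 2 (mod 13), not 5.

Neither implication holds.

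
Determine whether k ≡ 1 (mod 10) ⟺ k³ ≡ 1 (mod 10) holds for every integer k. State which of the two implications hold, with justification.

(⟹) Suppose k ≡ 1 (mod 10). Write k = 10j + 1. Then (10j + 1)³ = 1000j³ + 300j² + 30j + 1 = 10(100j³ + 30j² + 3j) + 1, so k³ ≡ 1 (mod 10).

(⟸) For the converse, argue contrapositively. If k ≢ 1 (mod 10), then k is congruent to one of 0, 2, 3, 4, 5, 6, 7, 8, 9 modulo 10, and these give k³ ≡ 0, 8, 7, 4, 5, 6, 3, 2, 9 respectively — never 1.

Both implications hold.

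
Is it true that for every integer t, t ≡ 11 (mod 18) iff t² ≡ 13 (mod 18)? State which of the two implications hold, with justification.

Converse. This fails: take t = 7. Then 7² = 49 ≡ 13 (mod 18), yet 7 ≡ 7 (mod 18), not 11.

Forward direction. Suppose t ≡ 11 (mod 18). Write t = 18j + 11. Then (18j + 11)² = 324j² + 396j + 121 = 18(18j² + 22j + 6) + 13, so t² ≡ 13 (mod 18).

(⇒) holds; (⇐) fails.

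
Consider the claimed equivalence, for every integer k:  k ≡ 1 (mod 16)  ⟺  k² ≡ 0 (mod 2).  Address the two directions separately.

Neither implication holds.

[⇒] This fails: take k = 1. Then 1 ≡ 1 (mod 16), but 1² = 1 ≡ 1 (mod 2), not 0.

[⇐] This fails: take k = 0. Then 0² = 0 ≡ 0 (mod 2), yet 0 ≡ 0 (mod 16), not 1.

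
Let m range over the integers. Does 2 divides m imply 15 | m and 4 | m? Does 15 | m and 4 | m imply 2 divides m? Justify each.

Not equivalent: only (⇐) holds.

(→) This fails: take m = 2. Certainly 2 ∣ 2, but 15 ∤ 2.

(←) Suppose 15 ∣ m and 4 ∣ m. Any common multiple of 15 and 4 is a multiple of their lcm; here gcd(15, 4) = 1, so lcm(15, 4) = 15·4 = 60, so 60 ∣ m. Since 2 ∣ 60, it follows that 2 ∣ m.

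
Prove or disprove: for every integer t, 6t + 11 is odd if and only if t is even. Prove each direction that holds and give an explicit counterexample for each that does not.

Not equivalent: only (⇐) holds.

(⇒) This fails: take t = 7. Then 6t + 11 = 53, which is odd, yet t = 7 is odd, not even.

(⇐) Suppose t is even. Since 6 is even, 6t is even for every t, so 6t + 11 has the same parity as 11, which is odd. Hence 6t + 11 is odd.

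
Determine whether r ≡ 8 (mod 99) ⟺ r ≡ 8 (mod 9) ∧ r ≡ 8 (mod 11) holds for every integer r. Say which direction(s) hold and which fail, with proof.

(⇒) Suppose r ≡ 8 (mod 99); write r = 99j + 8. Since 9 ∣ 99, reducing mod 9 gives r ≡ 8 (mod 9); since 11 ∣ 99, reducing mod 11 gives r ≡ 8 (mod 11).

(⇐) Conversely, if r ≡ 8 (mod 9) and r ≡ 8 (mod 11), then by the Chinese remainder theorem r ≡ 8 (mod 99). This is exactly r ≡ 8 (mod 99).

Both implications hold.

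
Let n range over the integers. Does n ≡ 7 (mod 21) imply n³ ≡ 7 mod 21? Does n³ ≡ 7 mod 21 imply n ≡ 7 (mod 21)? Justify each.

[⇒] Suppose n ≡ 7 (mod 21). Write n = 21j + 7. Then (21j + 7)³ = 9261j³ + 9261j² + 3087j + 343 = 21(441j³ + 441j² + 147j + 16) + 7, so n³ ≡ 7 (mod 21).

[⇐] Conversely, suppose n³ ≡ 7 (mod 21). The only residue r in {0, …, 20} with r³ ≡ 7 (mod 21) is r = 7, so n ≡ 7 (mod 21).

Equivalent; both directions hold.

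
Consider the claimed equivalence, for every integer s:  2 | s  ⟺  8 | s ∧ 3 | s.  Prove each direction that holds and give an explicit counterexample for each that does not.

(→) This fails: take s = 2. Certainly 2 ∣ 2, but 8 ∤ 2.

(←) Suppose 8 ∣ s and 3 ∣ s. Any common multiple of 8 and 3 is a multiple of their lcm; here gcd(8, 3) = 1, so lcm(8, 3) = 8·3 = 24, so 24 ∣ s. Since 2 ∣ 24, it follows that 2 ∣ s.

Only the converse holds.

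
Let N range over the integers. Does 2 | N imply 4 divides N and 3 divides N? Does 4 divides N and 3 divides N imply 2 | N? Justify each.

Only the converse holds.

(⟹) This fails: take N = 2. Certainly 2 ∣ 2, but 4 ∤ 2.

(⟸) Suppose 4 ∣ N and 3 ∣ N. Any common multiple of 4 and 3 is a multiple of their lcm; here gcd(4, 3) = 1, so lcm(4, 3) = 4·3 = 12, so 12 ∣ N. Since 2 ∣ 12, it follows that 2 ∣ N.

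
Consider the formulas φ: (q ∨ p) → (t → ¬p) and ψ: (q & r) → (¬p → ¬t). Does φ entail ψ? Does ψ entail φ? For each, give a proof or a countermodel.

[⇒] This fails. Under p = F, t = T, q = T, r = T, the left side is true but the right side is false.

[⇐] This fails. Under p = T, t = T, q = F, r = F, the left side is false but the right side is true.

Neither implication holds.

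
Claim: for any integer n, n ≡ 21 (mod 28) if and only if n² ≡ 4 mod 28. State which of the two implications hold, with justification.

(⟹) This fails: take n = 21. Then 21 ≡ 21 (mod 28), but 21² = 441 ≡ 21 (mod 28), not 4.

(⟸) This fails: take n = 2. Then 2² = 4 ≡ 4 (mod 28), yet 2 ≡ 2 (mod 28), not 21.

Both directions fail.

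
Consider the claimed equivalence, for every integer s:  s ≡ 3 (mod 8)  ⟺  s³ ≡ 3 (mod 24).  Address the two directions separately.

(⇒) This fails: take s = 11. Then 11 ≡ 3 (mod 8), but 11³ = 1331 ≡ 11 (mod 24), not 3.

(⇐) Conversely, the residues r modulo 24 with r³ ≡ 3 (mod 24) are exactly {3}, and each is ≡ 3 (mod 8).

(⇒) fails; (⇐) holds.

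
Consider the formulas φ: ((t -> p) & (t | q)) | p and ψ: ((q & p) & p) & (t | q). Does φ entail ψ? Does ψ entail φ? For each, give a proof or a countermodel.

Not equivalent: only (⇐) holds.

(⟹) This fails. Under q = T, t = F, p = F, the left side is true but the right side is false.

(⟸) Assume the antecedent. If q is true, the antecedent forces (q = T, t = F, p = T) or (q = T, t = T, p = T), and ((t -> p) & (t | q)) | p holds there. If q is false, the antecedent cannot hold. Either way ((t -> p) & (t | q)) | p holds.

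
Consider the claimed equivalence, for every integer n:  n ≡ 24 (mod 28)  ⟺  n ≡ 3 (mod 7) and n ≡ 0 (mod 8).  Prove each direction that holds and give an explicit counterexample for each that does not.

The forward direction fails; the converse holds.

(←) If n ≡ 3 (mod 7) and n ≡ 0 (mod 8), then by the Chinese remainder theorem n ≡ 24 (mod 56). Since 24 ≡ 24 (mod 28) and 28 ∣ 56, we get n ≡ 24 (mod 28).

(→) This fails: n = 52 gives 52 ≡ 24 (mod 28) but 52 ≡ 4 (mod 8), so the conjunction on the right does not hold.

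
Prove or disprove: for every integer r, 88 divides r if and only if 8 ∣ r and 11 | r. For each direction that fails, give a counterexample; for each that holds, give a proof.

Forward direction. If 88 ∣ r, write r = 88q. Since 88 = 11·8, r = 8·(11q), so 8 ∣ r; and since 88 = 8·11, r = 11·(8q), so 11 ∣ r.

Converse. Suppose 8 ∣ r and 11 ∣ r. Any common multiple of 8 and 11 is a multiple of their lcm; here gcd(8, 11) = 1, so lcm(8, 11) = 8·11 = 88, so 88 ∣ r.

Equivalent; both directions hold.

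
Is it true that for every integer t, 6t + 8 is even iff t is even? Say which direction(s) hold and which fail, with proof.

(⇒) fails; (⇐) holds.

(⟸) Suppose t is even. Since 6 is even, 6t is even for every t, so 6t + 8 has the same parity as 8, which is even. Hence 6t + 8 is even.

(⟹) This fails: take t = 5. Then 6t + 8 = 38, which is even, yet t = 5 is odd, not even.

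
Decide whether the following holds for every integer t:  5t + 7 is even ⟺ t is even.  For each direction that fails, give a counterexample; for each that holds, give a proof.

(⇒) This fails: t = 7 gives 5t + 7 = 42, which is even, but 7 is odd, not even.

(⇐) This also fails: t = 0 is even, but 5t + 7 = 7 is odd, not even.

Neither direction holds.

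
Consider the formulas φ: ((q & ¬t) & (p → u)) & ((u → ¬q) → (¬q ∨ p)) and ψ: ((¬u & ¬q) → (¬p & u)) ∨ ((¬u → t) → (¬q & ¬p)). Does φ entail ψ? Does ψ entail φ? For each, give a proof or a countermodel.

(⇒) Assume the antecedent. If t is true, the antecedent cannot hold. If t is false, the consequent reduces to true regardless of the other variables. Either way the consequent holds.

(⇐) This fails. Under t = F, p = F, u = F, q = F, the left side is false but the right side is true.

Not equivalent: only (⇒) holds.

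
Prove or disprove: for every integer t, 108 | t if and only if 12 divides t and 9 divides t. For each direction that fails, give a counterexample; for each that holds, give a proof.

The forward direction holds; the converse fails.

Forward direction. If 108 ∣ t, write t = 108q. Since 108 = 9·12, t = 12·(9q), so 12 ∣ t; and since 108 = 12·9, t = 9·(12q), so 9 ∣ t.

Converse. This fails: take t = 36. Both 12 ∣ 36 and 9 ∣ 36, yet 36 is not a multiple of 108 (since 36 = 0·108 + 36), so 108 ∤ 36.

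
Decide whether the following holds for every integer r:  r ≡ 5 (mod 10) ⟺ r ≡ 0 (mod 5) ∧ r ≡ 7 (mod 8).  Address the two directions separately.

Forward direction. This fails: r = 25 gives 25 ≡ 5 (mod 10) but 25 ≡ 1 (mod 8), so the conjunction on the right does not hold.

Converse. If r ≡ 0 (mod 5) and r ≡ 7 (mod 8), then by the Chinese remainder theorem r ≡ 15 (mod 40). Since 15 ≡ 5 (mod 10) and 10 ∣ 40, we get r ≡ 5 (mod 10).

Not equivalent: only (⇐) holds.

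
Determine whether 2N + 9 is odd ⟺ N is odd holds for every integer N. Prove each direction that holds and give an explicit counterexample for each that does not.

Not equivalent: only (⇐) holds.

(⇐) Suppose N is odd. Since 2 is even, 2N is even for every N, so 2N + 9 has the same parity as 9, which is odd. Hence 2N + 9 is odd.

(⇒) This fails: take N = 4. Then 2N + 9 = 17, which is odd, yet N = 4 is even, not odd.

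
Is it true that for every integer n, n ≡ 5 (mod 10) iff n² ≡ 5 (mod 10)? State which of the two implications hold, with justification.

Converse. For the converse, argue contrapositively. If n ≢ 5 (mod 10), then n is congruent to one of 0, 1, 2, 3, 4, 6, 7, 8, 9 modulo 10, and these give n² ≡ 0, 1, 4, 9, 6, 6, 9, 4, 1 respectively — never 5.

Forward direction. Suppose n ≡ 5 (mod 10). Write n = 10j + 5. Then (10j + 5)² = 100j² + 100j + 25 = 10(10j² + 10j + 2) + 5, so n² ≡ 5 (mod 10).

Both directions hold; the statement is true.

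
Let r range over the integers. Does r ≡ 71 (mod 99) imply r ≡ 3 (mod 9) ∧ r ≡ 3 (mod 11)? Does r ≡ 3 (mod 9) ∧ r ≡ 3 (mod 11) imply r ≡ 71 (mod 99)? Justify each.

(⇒) This fails: r = 71 gives 71 ≡ 71 (mod 99) but 71 ≡ 8 (mod 9), so the conjunction on the right does not hold.

(⇐) This fails: r = 3 satisfies both congruences on the right (3 ≡ 3 mod 9 and 3 ≡ 3 mod 11) yet 3 ≡ 3 (mod 99), not 71.

Neither direction holds.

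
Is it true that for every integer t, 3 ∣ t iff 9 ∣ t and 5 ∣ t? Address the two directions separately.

The forward direction fails; the converse holds.

[⇒] This fails: take t = 3. Certainly 3 ∣ 3, but 9 ∤ 3.

[⇐] Suppose 9 ∣ t and 5 ∣ t. Any common multiple of 9 and 5 is a multiple of their lcm; here gcd(9, 5) = 1, so lcm(9, 5) = 9·5 = 45, so 45 ∣ t. Since 3 ∣ 45, it follows that 3 ∣ t.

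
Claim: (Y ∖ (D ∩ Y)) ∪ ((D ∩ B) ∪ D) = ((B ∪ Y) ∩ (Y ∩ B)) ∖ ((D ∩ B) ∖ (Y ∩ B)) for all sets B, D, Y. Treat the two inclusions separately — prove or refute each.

Only the reverse inclusion holds.

(⊆) This inclusion fails. Take B = ∅, D = {1}, Y = ∅; then 1 ∈ (Y ∖ (D ∩ Y)) ∪ ((D ∩ B) ∪ D) but 1 ∉ ((B ∪ Y) ∩ (Y ∩ B)) ∖ ((D ∩ B) ∖ (Y ∩ B)).

(⊇) Let x ∈ ((B ∪ Y) ∩ (Y ∩ B)) ∖ ((D ∩ B) ∖ (Y ∩ B)). Then either x ∈ B ∩ Y and x ∉ D; or x ∈ B ∩ D ∩ Y. In each case x ∈ (Y ∖ (D ∩ Y)) ∪ ((D ∩ B) ∪ D), so ((B ∪ Y) ∩ (Y ∩ B)) ∖ ((D ∩ B) ∖ (Y ∩ B)) ⊆ (Y ∖ (D ∩ Y)) ∪ ((D ∩ B) ∪ D).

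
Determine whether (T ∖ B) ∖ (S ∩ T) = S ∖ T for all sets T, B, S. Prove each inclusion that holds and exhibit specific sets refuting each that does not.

(⟹) This inclusion fails. Take T = {1}, B = ∅, S = ∅; then 1 ∈ (T ∖ B) ∖ (S ∩ T) but 1 ∉ S ∖ T.

(⟸) This inclusion fails. Take T = ∅, B = ∅, S = {1}; then 1 ∈ S ∖ T but 1 ∉ (T ∖ B) ∖ (S ∩ T).

Both inclusions fail.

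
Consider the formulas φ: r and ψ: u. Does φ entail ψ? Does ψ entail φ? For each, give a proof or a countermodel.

(⇒) fails and (⇐) fails.

[⇒] This fails. Under r = T, u = F, the left side is true but the right side is false.

[⇐] This fails. Under r = F, u = T, the left side is false but the right side is true.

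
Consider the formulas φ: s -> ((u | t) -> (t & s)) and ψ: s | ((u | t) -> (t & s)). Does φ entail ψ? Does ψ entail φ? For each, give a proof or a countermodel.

Forward direction. This fails. Under t = T, u = F, s = F, the left side is true but the right side is false.

Converse. This fails. Under t = F, u = T, s = T, the left side is false but the right side is true.

Both directions fail.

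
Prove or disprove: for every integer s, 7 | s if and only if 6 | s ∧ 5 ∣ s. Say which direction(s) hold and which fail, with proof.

Neither direction holds.

Forward direction. This fails: take s = 7. Certainly 7 ∣ 7, but 6 ∤ 7.

Converse. This fails: take s = 30. Both 6 ∣ 30 and 5 ∣ 30, yet 30 is not a multiple of 7 (since 30 = 4·7 + 2), so 7 ∤ 30.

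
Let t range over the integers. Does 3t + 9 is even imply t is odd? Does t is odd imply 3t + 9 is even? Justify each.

(⟸) Suppose t is odd; write t = 2j + 1. Then 3t + 9 = 3·(2j + 1) + 9 = 2·3j + 12, which is even.

(⟹) Suppose 3t + 9 is even. Since 3 is odd, 3t and t have the same parity, so 3t + 9 ≡ t + 9 (mod 2). As 9 is odd, 3t + 9 is even exactly when t is odd. Thus t is odd.

Both directions hold.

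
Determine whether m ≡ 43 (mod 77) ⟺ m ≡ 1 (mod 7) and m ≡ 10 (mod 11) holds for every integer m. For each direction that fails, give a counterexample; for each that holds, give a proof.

(→) Suppose m ≡ 43 (mod 77); write m = 77j + 43. Since 7 ∣ 77, reducing mod 7 gives m ≡ 43 ≡ 1 (mod 7); since 11 ∣ 77, reducing mod 11 gives m ≡ 43 ≡ 10 (mod 11).

(←) Conversely, if m ≡ 1 (mod 7) and m ≡ 10 (mod 11), then by the Chinese remainder theorem m ≡ 43 (mod 77). This is exactly m ≡ 43 (mod 77).

Equivalent; both directions hold.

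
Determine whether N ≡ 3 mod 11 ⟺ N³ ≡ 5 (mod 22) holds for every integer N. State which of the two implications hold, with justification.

(⟹) This fails: take N = 14. Then 14 ≡ 3 (mod 11), but 14³ = 2744 ≡ 16 (mod 22), not 5.

(⟸) Conversely, the residues r modulo 22 with r³ ≡ 5 (mod 22) are exactly {3}, and each is ≡ 3 (mod 11).

The forward direction fails; the converse holds.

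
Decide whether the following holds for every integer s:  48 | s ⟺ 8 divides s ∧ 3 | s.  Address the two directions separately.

(⟹) If 48 ∣ s, write s = 48q. Since 48 = 6·8, s = 8·(6q), so 8 ∣ s; and since 48 = 16·3, s = 3·(16q), so 3 ∣ s.

(⟸) This fails: take s = 24. Both 8 ∣ 24 and 3 ∣ 24, yet 24 is not a multiple of 48 (since 24 = 0·48 + 24), so 48 ∤ 24.

Only the forward direction holds.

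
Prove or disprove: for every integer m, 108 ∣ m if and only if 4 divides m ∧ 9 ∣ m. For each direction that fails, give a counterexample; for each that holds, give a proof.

The forward direction holds; the converse fails.

(⇐) This fails: take m = 36. Both 4 ∣ 36 and 9 ∣ 36, yet 36 is not a multiple of 108 (since 36 = 0·108 + 36), so 108 ∤ 36.

(⇒) If 108 ∣ m, write m = 108q. Since 108 = 27·4, m = 4·(27q), so 4 ∣ m; and since 108 = 12·9, m = 9·(12q), so 9 ∣ m.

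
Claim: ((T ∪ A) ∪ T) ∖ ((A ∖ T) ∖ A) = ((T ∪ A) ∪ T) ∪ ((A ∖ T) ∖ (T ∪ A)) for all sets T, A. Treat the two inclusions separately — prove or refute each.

(⟸) Let x ∈ ((T ∪ A) ∪ T) ∪ ((A ∖ T) ∖ (T ∪ A)). Then either x ∈ T and x ∉ A; or x ∈ A and x ∉ T; or x ∈ T ∩ A. In each case x ∈ ((T ∪ A) ∪ T) ∖ ((A ∖ T) ∖ A), so ((T ∪ A) ∪ T) ∪ ((A ∖ T) ∖ (T ∪ A)) ⊆ ((T ∪ A) ∪ T) ∖ ((A ∖ T) ∖ A).

(⟹) Let x ∈ ((T ∪ A) ∪ T) ∖ ((A ∖ T) ∖ A). Then either x ∈ T and x ∉ A; or x ∈ A and x ∉ T; or x ∈ T ∩ A. In each case x ∈ ((T ∪ A) ∪ T) ∪ ((A ∖ T) ∖ (T ∪ A)), so ((T ∪ A) ∪ T) ∖ ((A ∖ T) ∖ A) ⊆ ((T ∪ A) ∪ T) ∪ ((A ∖ T) ∖ (T ∪ A)).

The two sets are equal.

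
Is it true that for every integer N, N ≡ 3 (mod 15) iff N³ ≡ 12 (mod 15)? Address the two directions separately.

Equivalent; both directions hold.

(⟸) Suppose N³ ≡ 12 (mod 15). The only residue r in {0, …, 14} with r³ ≡ 12 (mod 15) is r = 3, so N ≡ 3 (mod 15).

(⟹) Suppose N ≡ 3 (mod 15). Write N = 15j + 3. Then (15j + 3)³ = 3375j³ + 2025j² + 405j + 27 = 15(225j³ + 135j² + 27j + 1) + 12, so N³ ≡ 12 (mod 15).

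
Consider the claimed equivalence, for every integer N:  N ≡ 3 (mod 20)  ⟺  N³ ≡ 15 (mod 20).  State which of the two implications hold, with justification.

Both directions fail.

Forward direction. This fails: take N = 3. Then 3 ≡ 3 (mod 20), but 3³ = 27 ≡ 7 (mod 20), not 15.

Converse. This fails: take N = 15. Then 15³ = 3375 ≡ 15 (mod 20), yet 15 ≡ 15 (mod 20), not 3.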